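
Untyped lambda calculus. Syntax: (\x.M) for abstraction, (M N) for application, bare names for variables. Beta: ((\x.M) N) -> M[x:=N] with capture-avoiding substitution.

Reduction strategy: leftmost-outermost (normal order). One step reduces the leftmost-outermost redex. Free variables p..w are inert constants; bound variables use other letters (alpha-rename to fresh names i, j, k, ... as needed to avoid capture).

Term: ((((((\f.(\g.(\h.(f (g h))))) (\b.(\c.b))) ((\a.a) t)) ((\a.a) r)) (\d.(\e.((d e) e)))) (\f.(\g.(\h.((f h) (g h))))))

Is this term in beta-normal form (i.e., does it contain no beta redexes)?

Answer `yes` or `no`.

Answer: no

Derivation:
Term: ((((((\f.(\g.(\h.(f (g h))))) (\b.(\c.b))) ((\a.a) t)) ((\a.a) r)) (\d.(\e.((d e) e)))) (\f.(\g.(\h.((f h) (g h))))))
Found 3 beta redex(es).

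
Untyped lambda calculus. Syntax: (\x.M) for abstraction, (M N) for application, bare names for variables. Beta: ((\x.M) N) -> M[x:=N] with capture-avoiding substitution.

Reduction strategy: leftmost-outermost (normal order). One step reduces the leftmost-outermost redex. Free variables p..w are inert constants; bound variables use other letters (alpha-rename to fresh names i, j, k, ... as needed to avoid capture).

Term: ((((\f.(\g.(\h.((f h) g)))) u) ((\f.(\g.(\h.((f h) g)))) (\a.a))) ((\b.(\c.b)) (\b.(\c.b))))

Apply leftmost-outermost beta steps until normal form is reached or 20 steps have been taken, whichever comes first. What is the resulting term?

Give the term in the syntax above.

Answer: ((u (\c.(\b.(\c.b)))) (\g.(\h.(h g))))

Derivation:
Step 0: ((((\f.(\g.(\h.((f h) g)))) u) ((\f.(\g.(\h.((f h) g)))) (\a.a))) ((\b.(\c.b)) (\b.(\c.b))))
Step 1: (((\g.(\h.((u h) g))) ((\f.(\g.(\h.((f h) g)))) (\a.a))) ((\b.(\c.b)) (\b.(\c.b))))
Step 2: ((\h.((u h) ((\f.(\g.(\h.((f h) g)))) (\a.a)))) ((\b.(\c.b)) (\b.(\c.b))))
Step 3: ((u ((\b.(\c.b)) (\b.(\c.b)))) ((\f.(\g.(\h.((f h) g)))) (\a.a)))
Step 4: ((u (\c.(\b.(\c.b)))) ((\f.(\g.(\h.((f h) g)))) (\a.a)))
Step 5: ((u (\c.(\b.(\c.b)))) (\g.(\h.(((\a.a) h) g))))
Step 6: ((u (\c.(\b.(\c.b)))) (\g.(\h.(h g))))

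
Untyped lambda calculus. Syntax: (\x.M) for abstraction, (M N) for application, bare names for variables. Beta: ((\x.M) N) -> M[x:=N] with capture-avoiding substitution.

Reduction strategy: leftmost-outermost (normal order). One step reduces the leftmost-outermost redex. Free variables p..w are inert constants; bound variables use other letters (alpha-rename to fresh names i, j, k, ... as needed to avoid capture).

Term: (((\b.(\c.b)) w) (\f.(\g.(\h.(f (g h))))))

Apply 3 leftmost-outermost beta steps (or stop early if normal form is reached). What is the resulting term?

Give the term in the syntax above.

Answer: w

Derivation:
Step 0: (((\b.(\c.b)) w) (\f.(\g.(\h.(f (g h))))))
Step 1: ((\c.w) (\f.(\g.(\h.(f (g h))))))
Step 2: w
Step 3: (normal form reached)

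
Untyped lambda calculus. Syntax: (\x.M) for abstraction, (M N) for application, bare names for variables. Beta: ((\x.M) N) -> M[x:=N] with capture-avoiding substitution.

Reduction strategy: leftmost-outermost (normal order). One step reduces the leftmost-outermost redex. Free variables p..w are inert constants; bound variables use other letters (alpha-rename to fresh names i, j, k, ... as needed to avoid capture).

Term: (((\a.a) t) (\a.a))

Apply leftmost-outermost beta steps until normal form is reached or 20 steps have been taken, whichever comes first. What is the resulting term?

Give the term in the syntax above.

Answer: (t (\a.a))

Derivation:
Step 0: (((\a.a) t) (\a.a))
Step 1: (t (\a.a))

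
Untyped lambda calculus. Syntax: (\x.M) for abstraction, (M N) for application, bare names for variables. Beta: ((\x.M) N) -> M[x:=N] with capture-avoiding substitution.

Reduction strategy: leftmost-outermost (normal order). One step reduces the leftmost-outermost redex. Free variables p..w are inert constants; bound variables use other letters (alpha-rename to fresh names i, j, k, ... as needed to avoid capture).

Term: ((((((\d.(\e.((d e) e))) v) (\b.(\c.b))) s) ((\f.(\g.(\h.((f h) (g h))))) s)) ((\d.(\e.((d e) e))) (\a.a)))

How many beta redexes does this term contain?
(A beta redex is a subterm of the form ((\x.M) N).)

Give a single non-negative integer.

Answer: 3

Derivation:
Term: ((((((\d.(\e.((d e) e))) v) (\b.(\c.b))) s) ((\f.(\g.(\h.((f h) (g h))))) s)) ((\d.(\e.((d e) e))) (\a.a)))
  Redex: ((\d.(\e.((d e) e))) v)
  Redex: ((\f.(\g.(\h.((f h) (g h))))) s)
  Redex: ((\d.(\e.((d e) e))) (\a.a))
Total redexes: 3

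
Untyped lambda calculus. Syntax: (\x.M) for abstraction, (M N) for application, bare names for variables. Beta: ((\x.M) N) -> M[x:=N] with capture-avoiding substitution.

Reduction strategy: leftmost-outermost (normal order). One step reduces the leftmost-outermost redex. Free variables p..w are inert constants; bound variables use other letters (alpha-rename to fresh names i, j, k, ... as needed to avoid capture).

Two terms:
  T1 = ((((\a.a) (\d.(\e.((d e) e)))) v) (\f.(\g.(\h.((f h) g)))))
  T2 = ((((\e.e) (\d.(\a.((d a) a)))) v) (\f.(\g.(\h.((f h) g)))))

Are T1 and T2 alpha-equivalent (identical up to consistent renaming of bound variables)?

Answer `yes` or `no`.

Term 1: ((((\a.a) (\d.(\e.((d e) e)))) v) (\f.(\g.(\h.((f h) g)))))
Term 2: ((((\e.e) (\d.(\a.((d a) a)))) v) (\f.(\g.(\h.((f h) g)))))
Alpha-equivalence: compare structure up to binder renaming.
Result: True

Answer: yes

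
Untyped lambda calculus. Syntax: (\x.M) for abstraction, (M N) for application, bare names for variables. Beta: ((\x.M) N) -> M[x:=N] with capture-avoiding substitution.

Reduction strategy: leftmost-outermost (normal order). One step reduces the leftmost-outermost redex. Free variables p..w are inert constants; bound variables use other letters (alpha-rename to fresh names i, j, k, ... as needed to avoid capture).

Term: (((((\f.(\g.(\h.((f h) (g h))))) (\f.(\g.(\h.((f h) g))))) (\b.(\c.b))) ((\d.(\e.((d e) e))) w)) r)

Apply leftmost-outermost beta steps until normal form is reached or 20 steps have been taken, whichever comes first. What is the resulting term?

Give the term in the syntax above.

Step 0: (((((\f.(\g.(\h.((f h) (g h))))) (\f.(\g.(\h.((f h) g))))) (\b.(\c.b))) ((\d.(\e.((d e) e))) w)) r)
Step 1: ((((\g.(\h.(((\f.(\g.(\h.((f h) g)))) h) (g h)))) (\b.(\c.b))) ((\d.(\e.((d e) e))) w)) r)
Step 2: (((\h.(((\f.(\g.(\h.((f h) g)))) h) ((\b.(\c.b)) h))) ((\d.(\e.((d e) e))) w)) r)
Step 3: ((((\f.(\g.(\h.((f h) g)))) ((\d.(\e.((d e) e))) w)) ((\b.(\c.b)) ((\d.(\e.((d e) e))) w))) r)
Step 4: (((\g.(\h.((((\d.(\e.((d e) e))) w) h) g))) ((\b.(\c.b)) ((\d.(\e.((d e) e))) w))) r)
Step 5: ((\h.((((\d.(\e.((d e) e))) w) h) ((\b.(\c.b)) ((\d.(\e.((d e) e))) w)))) r)
Step 6: ((((\d.(\e.((d e) e))) w) r) ((\b.(\c.b)) ((\d.(\e.((d e) e))) w)))
Step 7: (((\e.((w e) e)) r) ((\b.(\c.b)) ((\d.(\e.((d e) e))) w)))
Step 8: (((w r) r) ((\b.(\c.b)) ((\d.(\e.((d e) e))) w)))
Step 9: (((w r) r) (\c.((\d.(\e.((d e) e))) w)))
Step 10: (((w r) r) (\c.(\e.((w e) e))))

Answer: (((w r) r) (\c.(\e.((w e) e))))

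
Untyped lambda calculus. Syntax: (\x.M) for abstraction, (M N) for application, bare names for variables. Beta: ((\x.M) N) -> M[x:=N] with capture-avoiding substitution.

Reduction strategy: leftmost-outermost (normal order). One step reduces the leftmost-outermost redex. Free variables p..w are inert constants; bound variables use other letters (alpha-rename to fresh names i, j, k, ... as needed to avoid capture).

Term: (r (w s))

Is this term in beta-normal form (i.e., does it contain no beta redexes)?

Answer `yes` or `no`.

Term: (r (w s))
No beta redexes found.

Answer: yes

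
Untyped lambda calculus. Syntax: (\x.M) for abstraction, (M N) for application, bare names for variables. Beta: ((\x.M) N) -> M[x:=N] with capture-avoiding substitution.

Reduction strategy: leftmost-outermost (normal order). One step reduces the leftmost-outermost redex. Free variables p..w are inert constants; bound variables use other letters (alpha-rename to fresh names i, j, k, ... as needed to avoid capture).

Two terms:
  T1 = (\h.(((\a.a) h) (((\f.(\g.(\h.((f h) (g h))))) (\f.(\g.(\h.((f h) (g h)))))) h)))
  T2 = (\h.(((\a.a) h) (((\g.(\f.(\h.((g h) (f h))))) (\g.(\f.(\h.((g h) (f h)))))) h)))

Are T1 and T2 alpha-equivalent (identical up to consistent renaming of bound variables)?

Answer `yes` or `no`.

Answer: yes

Derivation:
Term 1: (\h.(((\a.a) h) (((\f.(\g.(\h.((f h) (g h))))) (\f.(\g.(\h.((f h) (g h)))))) h)))
Term 2: (\h.(((\a.a) h) (((\g.(\f.(\h.((g h) (f h))))) (\g.(\f.(\h.((g h) (f h)))))) h)))
Alpha-equivalence: compare structure up to binder renaming.
Result: True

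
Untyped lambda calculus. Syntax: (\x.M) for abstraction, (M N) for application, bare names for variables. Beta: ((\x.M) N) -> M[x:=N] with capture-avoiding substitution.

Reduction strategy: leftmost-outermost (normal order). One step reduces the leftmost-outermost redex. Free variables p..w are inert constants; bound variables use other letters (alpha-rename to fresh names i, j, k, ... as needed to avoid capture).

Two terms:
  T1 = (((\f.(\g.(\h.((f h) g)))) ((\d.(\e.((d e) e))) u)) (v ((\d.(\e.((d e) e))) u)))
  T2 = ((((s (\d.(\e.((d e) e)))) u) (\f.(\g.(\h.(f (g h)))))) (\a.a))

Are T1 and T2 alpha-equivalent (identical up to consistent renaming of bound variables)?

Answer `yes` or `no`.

Answer: no

Derivation:
Term 1: (((\f.(\g.(\h.((f h) g)))) ((\d.(\e.((d e) e))) u)) (v ((\d.(\e.((d e) e))) u)))
Term 2: ((((s (\d.(\e.((d e) e)))) u) (\f.(\g.(\h.(f (g h)))))) (\a.a))
Alpha-equivalence: compare structure up to binder renaming.
Result: False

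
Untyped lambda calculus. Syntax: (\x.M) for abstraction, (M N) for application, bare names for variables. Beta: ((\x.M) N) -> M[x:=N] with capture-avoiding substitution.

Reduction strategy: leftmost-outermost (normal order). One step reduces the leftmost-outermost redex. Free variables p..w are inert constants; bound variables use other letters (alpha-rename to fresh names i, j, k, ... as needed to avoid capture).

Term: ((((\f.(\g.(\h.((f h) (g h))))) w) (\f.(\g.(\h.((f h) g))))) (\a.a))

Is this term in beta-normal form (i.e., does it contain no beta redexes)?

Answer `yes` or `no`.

Term: ((((\f.(\g.(\h.((f h) (g h))))) w) (\f.(\g.(\h.((f h) g))))) (\a.a))
Found 1 beta redex(es).

Answer: no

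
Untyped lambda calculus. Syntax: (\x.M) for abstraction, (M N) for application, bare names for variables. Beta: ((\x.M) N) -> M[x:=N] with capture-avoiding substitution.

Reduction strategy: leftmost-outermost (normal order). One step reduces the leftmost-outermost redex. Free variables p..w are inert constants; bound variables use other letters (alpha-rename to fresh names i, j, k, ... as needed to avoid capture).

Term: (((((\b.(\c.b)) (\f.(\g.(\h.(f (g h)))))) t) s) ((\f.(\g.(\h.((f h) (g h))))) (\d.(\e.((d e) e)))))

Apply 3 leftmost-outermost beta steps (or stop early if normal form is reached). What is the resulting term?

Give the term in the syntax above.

Answer: ((\g.(\h.(s (g h)))) ((\f.(\g.(\h.((f h) (g h))))) (\d.(\e.((d e) e)))))

Derivation:
Step 0: (((((\b.(\c.b)) (\f.(\g.(\h.(f (g h)))))) t) s) ((\f.(\g.(\h.((f h) (g h))))) (\d.(\e.((d e) e)))))
Step 1: ((((\c.(\f.(\g.(\h.(f (g h)))))) t) s) ((\f.(\g.(\h.((f h) (g h))))) (\d.(\e.((d e) e)))))
Step 2: (((\f.(\g.(\h.(f (g h))))) s) ((\f.(\g.(\h.((f h) (g h))))) (\d.(\e.((d e) e)))))
Step 3: ((\g.(\h.(s (g h)))) ((\f.(\g.(\h.((f h) (g h))))) (\d.(\e.((d e) e)))))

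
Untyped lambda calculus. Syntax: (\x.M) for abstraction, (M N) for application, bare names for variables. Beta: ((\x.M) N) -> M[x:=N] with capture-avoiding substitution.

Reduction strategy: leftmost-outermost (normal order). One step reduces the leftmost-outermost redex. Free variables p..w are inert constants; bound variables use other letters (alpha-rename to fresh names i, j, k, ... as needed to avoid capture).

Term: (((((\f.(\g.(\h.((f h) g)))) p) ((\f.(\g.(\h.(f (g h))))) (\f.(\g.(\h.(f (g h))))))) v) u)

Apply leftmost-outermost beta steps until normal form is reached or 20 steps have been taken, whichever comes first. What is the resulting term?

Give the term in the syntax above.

Answer: (((p v) (\g.(\h.(\i.(\j.((g h) (i j))))))) u)

Derivation:
Step 0: (((((\f.(\g.(\h.((f h) g)))) p) ((\f.(\g.(\h.(f (g h))))) (\f.(\g.(\h.(f (g h))))))) v) u)
Step 1: ((((\g.(\h.((p h) g))) ((\f.(\g.(\h.(f (g h))))) (\f.(\g.(\h.(f (g h))))))) v) u)
Step 2: (((\h.((p h) ((\f.(\g.(\h.(f (g h))))) (\f.(\g.(\h.(f (g h)))))))) v) u)
Step 3: (((p v) ((\f.(\g.(\h.(f (g h))))) (\f.(\g.(\h.(f (g h))))))) u)
Step 4: (((p v) (\g.(\h.((\f.(\g.(\h.(f (g h))))) (g h))))) u)
Step 5: (((p v) (\g.(\h.(\i.(\j.((g h) (i j))))))) u)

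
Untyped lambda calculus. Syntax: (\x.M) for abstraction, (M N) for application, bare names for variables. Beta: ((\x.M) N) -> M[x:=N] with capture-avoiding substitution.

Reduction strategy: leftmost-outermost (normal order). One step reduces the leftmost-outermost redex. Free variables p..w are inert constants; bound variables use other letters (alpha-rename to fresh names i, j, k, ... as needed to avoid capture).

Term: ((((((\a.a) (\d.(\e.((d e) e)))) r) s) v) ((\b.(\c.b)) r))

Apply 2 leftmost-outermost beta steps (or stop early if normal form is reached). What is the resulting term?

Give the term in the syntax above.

Step 0: ((((((\a.a) (\d.(\e.((d e) e)))) r) s) v) ((\b.(\c.b)) r))
Step 1: (((((\d.(\e.((d e) e))) r) s) v) ((\b.(\c.b)) r))
Step 2: ((((\e.((r e) e)) s) v) ((\b.(\c.b)) r))

Answer: ((((\e.((r e) e)) s) v) ((\b.(\c.b)) r))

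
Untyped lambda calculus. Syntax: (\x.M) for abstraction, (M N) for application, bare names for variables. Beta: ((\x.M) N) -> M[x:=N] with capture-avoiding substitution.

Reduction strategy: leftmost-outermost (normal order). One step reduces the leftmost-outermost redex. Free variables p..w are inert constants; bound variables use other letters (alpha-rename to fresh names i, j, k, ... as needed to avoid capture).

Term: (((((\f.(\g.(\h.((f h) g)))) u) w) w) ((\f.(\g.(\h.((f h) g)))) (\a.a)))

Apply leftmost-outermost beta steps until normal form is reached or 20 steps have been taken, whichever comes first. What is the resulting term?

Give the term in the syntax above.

Answer: (((u w) w) (\g.(\h.(h g))))

Derivation:
Step 0: (((((\f.(\g.(\h.((f h) g)))) u) w) w) ((\f.(\g.(\h.((f h) g)))) (\a.a)))
Step 1: ((((\g.(\h.((u h) g))) w) w) ((\f.(\g.(\h.((f h) g)))) (\a.a)))
Step 2: (((\h.((u h) w)) w) ((\f.(\g.(\h.((f h) g)))) (\a.a)))
Step 3: (((u w) w) ((\f.(\g.(\h.((f h) g)))) (\a.a)))
Step 4: (((u w) w) (\g.(\h.(((\a.a) h) g))))
Step 5: (((u w) w) (\g.(\h.(h g))))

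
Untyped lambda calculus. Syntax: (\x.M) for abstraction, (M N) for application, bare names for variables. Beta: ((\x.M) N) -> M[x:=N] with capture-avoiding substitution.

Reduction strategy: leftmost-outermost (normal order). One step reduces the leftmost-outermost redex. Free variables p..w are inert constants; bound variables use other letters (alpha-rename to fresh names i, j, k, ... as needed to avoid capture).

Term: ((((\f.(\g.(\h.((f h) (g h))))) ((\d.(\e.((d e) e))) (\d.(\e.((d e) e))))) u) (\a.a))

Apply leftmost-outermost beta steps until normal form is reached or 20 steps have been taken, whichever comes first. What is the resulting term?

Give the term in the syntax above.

Answer: (u (\a.a))

Derivation:
Step 0: ((((\f.(\g.(\h.((f h) (g h))))) ((\d.(\e.((d e) e))) (\d.(\e.((d e) e))))) u) (\a.a))
Step 1: (((\g.(\h.((((\d.(\e.((d e) e))) (\d.(\e.((d e) e)))) h) (g h)))) u) (\a.a))
Step 2: ((\h.((((\d.(\e.((d e) e))) (\d.(\e.((d e) e)))) h) (u h))) (\a.a))
Step 3: ((((\d.(\e.((d e) e))) (\d.(\e.((d e) e)))) (\a.a)) (u (\a.a)))
Step 4: (((\e.(((\d.(\e.((d e) e))) e) e)) (\a.a)) (u (\a.a)))
Step 5: ((((\d.(\e.((d e) e))) (\a.a)) (\a.a)) (u (\a.a)))
Step 6: (((\e.(((\a.a) e) e)) (\a.a)) (u (\a.a)))
Step 7: ((((\a.a) (\a.a)) (\a.a)) (u (\a.a)))
Step 8: (((\a.a) (\a.a)) (u (\a.a)))
Step 9: ((\a.a) (u (\a.a)))
Step 10: (u (\a.a))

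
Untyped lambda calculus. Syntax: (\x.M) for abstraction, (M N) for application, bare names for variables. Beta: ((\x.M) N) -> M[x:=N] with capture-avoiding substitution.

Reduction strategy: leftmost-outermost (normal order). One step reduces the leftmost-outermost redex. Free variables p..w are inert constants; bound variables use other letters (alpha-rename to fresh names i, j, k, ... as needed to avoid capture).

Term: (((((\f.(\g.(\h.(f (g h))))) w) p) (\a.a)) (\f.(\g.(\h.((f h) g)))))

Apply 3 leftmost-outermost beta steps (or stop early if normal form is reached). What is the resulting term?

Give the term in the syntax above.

Step 0: (((((\f.(\g.(\h.(f (g h))))) w) p) (\a.a)) (\f.(\g.(\h.((f h) g)))))
Step 1: ((((\g.(\h.(w (g h)))) p) (\a.a)) (\f.(\g.(\h.((f h) g)))))
Step 2: (((\h.(w (p h))) (\a.a)) (\f.(\g.(\h.((f h) g)))))
Step 3: ((w (p (\a.a))) (\f.(\g.(\h.((f h) g)))))

Answer: ((w (p (\a.a))) (\f.(\g.(\h.((f h) g)))))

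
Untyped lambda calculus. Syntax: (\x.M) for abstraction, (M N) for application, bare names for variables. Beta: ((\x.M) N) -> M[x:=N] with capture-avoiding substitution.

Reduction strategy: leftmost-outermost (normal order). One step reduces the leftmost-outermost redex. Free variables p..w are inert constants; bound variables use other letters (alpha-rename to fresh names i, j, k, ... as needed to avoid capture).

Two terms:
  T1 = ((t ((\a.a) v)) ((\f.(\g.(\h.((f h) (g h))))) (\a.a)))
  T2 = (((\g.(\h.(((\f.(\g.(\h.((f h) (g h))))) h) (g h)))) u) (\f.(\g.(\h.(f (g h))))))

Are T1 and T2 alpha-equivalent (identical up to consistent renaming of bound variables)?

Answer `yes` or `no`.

Term 1: ((t ((\a.a) v)) ((\f.(\g.(\h.((f h) (g h))))) (\a.a)))
Term 2: (((\g.(\h.(((\f.(\g.(\h.((f h) (g h))))) h) (g h)))) u) (\f.(\g.(\h.(f (g h))))))
Alpha-equivalence: compare structure up to binder renaming.
Result: False

Answer: no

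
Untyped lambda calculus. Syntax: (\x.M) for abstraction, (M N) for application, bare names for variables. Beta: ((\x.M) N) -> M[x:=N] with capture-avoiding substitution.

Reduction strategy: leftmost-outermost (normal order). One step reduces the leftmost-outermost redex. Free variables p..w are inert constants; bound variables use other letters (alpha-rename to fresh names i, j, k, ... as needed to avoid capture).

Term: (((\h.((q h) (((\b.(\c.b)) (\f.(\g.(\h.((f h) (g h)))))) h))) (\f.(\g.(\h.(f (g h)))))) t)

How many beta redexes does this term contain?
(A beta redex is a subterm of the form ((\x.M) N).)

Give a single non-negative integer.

Answer: 2

Derivation:
Term: (((\h.((q h) (((\b.(\c.b)) (\f.(\g.(\h.((f h) (g h)))))) h))) (\f.(\g.(\h.(f (g h)))))) t)
  Redex: ((\h.((q h) (((\b.(\c.b)) (\f.(\g.(\h.((f h) (g h)))))) h))) (\f.(\g.(\h.(f (g h))))))
  Redex: ((\b.(\c.b)) (\f.(\g.(\h.((f h) (g h))))))
Total redexes: 2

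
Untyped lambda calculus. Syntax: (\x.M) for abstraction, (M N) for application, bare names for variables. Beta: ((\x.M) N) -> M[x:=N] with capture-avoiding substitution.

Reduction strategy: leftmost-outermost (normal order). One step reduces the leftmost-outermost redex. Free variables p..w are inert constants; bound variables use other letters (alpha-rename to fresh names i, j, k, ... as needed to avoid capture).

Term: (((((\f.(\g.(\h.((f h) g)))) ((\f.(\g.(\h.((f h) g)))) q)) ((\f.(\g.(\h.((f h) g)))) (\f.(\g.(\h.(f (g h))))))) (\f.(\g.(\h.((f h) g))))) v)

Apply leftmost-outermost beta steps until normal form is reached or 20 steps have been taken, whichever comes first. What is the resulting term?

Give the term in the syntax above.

Step 0: (((((\f.(\g.(\h.((f h) g)))) ((\f.(\g.(\h.((f h) g)))) q)) ((\f.(\g.(\h.((f h) g)))) (\f.(\g.(\h.(f (g h))))))) (\f.(\g.(\h.((f h) g))))) v)
Step 1: ((((\g.(\h.((((\f.(\g.(\h.((f h) g)))) q) h) g))) ((\f.(\g.(\h.((f h) g)))) (\f.(\g.(\h.(f (g h))))))) (\f.(\g.(\h.((f h) g))))) v)
Step 2: (((\h.((((\f.(\g.(\h.((f h) g)))) q) h) ((\f.(\g.(\h.((f h) g)))) (\f.(\g.(\h.(f (g h)))))))) (\f.(\g.(\h.((f h) g))))) v)
Step 3: (((((\f.(\g.(\h.((f h) g)))) q) (\f.(\g.(\h.((f h) g))))) ((\f.(\g.(\h.((f h) g)))) (\f.(\g.(\h.(f (g h))))))) v)
Step 4: ((((\g.(\h.((q h) g))) (\f.(\g.(\h.((f h) g))))) ((\f.(\g.(\h.((f h) g)))) (\f.(\g.(\h.(f (g h))))))) v)
Step 5: (((\h.((q h) (\f.(\g.(\h.((f h) g)))))) ((\f.(\g.(\h.((f h) g)))) (\f.(\g.(\h.(f (g h))))))) v)
Step 6: (((q ((\f.(\g.(\h.((f h) g)))) (\f.(\g.(\h.(f (g h))))))) (\f.(\g.(\h.((f h) g))))) v)
Step 7: (((q (\g.(\h.(((\f.(\g.(\h.(f (g h))))) h) g)))) (\f.(\g.(\h.((f h) g))))) v)
Step 8: (((q (\g.(\h.((\g.(\i.(h (g i)))) g)))) (\f.(\g.(\h.((f h) g))))) v)
Step 9: (((q (\g.(\h.(\i.(h (g i)))))) (\f.(\g.(\h.((f h) g))))) v)

Answer: (((q (\g.(\h.(\i.(h (g i)))))) (\f.(\g.(\h.((f h) g))))) v)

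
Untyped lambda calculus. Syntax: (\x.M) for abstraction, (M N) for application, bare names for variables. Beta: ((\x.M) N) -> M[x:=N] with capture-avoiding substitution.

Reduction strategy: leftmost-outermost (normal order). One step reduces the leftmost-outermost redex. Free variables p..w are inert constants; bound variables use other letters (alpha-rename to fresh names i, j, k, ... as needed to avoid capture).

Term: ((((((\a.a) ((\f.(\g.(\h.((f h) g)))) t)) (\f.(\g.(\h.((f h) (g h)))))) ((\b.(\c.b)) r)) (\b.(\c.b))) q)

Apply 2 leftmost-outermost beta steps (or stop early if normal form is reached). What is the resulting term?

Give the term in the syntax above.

Step 0: ((((((\a.a) ((\f.(\g.(\h.((f h) g)))) t)) (\f.(\g.(\h.((f h) (g h)))))) ((\b.(\c.b)) r)) (\b.(\c.b))) q)
Step 1: ((((((\f.(\g.(\h.((f h) g)))) t) (\f.(\g.(\h.((f h) (g h)))))) ((\b.(\c.b)) r)) (\b.(\c.b))) q)
Step 2: (((((\g.(\h.((t h) g))) (\f.(\g.(\h.((f h) (g h)))))) ((\b.(\c.b)) r)) (\b.(\c.b))) q)

Answer: (((((\g.(\h.((t h) g))) (\f.(\g.(\h.((f h) (g h)))))) ((\b.(\c.b)) r)) (\b.(\c.b))) q)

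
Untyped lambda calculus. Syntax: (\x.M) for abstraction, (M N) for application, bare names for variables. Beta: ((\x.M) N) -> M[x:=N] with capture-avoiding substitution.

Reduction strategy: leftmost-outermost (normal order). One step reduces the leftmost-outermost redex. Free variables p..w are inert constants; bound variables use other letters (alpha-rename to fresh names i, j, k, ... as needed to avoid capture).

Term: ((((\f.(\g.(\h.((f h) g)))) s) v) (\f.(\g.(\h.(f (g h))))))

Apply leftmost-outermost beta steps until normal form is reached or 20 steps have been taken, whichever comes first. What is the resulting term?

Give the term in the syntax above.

Answer: ((s (\f.(\g.(\h.(f (g h)))))) v)

Derivation:
Step 0: ((((\f.(\g.(\h.((f h) g)))) s) v) (\f.(\g.(\h.(f (g h))))))
Step 1: (((\g.(\h.((s h) g))) v) (\f.(\g.(\h.(f (g h))))))
Step 2: ((\h.((s h) v)) (\f.(\g.(\h.(f (g h))))))
Step 3: ((s (\f.(\g.(\h.(f (g h)))))) v)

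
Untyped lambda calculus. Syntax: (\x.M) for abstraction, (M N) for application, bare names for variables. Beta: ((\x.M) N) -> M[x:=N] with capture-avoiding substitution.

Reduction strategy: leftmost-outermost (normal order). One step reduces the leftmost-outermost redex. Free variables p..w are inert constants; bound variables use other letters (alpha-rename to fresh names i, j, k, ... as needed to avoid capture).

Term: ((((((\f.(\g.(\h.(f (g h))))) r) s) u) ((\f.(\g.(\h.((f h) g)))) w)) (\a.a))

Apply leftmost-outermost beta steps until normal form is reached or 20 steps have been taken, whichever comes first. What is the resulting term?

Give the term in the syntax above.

Step 0: ((((((\f.(\g.(\h.(f (g h))))) r) s) u) ((\f.(\g.(\h.((f h) g)))) w)) (\a.a))
Step 1: (((((\g.(\h.(r (g h)))) s) u) ((\f.(\g.(\h.((f h) g)))) w)) (\a.a))
Step 2: ((((\h.(r (s h))) u) ((\f.(\g.(\h.((f h) g)))) w)) (\a.a))
Step 3: (((r (s u)) ((\f.(\g.(\h.((f h) g)))) w)) (\a.a))
Step 4: (((r (s u)) (\g.(\h.((w h) g)))) (\a.a))

Answer: (((r (s u)) (\g.(\h.((w h) g)))) (\a.a))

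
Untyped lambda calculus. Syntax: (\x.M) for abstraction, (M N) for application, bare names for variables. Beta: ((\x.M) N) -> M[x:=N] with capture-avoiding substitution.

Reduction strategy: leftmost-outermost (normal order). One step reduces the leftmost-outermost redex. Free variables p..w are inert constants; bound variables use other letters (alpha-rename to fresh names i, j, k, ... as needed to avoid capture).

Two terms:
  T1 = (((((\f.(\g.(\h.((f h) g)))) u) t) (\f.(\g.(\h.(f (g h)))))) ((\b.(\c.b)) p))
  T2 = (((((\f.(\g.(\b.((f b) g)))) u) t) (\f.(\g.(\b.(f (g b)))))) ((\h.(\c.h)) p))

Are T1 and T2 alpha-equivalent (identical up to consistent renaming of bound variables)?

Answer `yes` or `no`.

Term 1: (((((\f.(\g.(\h.((f h) g)))) u) t) (\f.(\g.(\h.(f (g h)))))) ((\b.(\c.b)) p))
Term 2: (((((\f.(\g.(\b.((f b) g)))) u) t) (\f.(\g.(\b.(f (g b)))))) ((\h.(\c.h)) p))
Alpha-equivalence: compare structure up to binder renaming.
Result: True

Answer: yes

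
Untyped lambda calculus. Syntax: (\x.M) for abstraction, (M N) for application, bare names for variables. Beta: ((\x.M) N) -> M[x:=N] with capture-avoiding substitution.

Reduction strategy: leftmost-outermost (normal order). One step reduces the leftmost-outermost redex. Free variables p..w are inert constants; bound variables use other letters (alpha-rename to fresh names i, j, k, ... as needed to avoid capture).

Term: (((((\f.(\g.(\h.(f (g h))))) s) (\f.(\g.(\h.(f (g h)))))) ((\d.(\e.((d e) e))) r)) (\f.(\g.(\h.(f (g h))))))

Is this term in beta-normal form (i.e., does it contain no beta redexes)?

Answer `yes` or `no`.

Term: (((((\f.(\g.(\h.(f (g h))))) s) (\f.(\g.(\h.(f (g h)))))) ((\d.(\e.((d e) e))) r)) (\f.(\g.(\h.(f (g h))))))
Found 2 beta redex(es).

Answer: no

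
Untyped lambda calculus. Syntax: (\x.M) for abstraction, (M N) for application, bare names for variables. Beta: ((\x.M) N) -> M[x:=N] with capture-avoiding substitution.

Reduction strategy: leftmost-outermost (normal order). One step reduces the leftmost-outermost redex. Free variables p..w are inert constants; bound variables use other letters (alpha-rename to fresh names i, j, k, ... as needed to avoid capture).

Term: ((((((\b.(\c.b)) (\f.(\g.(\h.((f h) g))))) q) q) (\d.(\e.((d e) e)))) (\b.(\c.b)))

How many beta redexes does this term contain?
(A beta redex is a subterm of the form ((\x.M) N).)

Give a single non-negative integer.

Term: ((((((\b.(\c.b)) (\f.(\g.(\h.((f h) g))))) q) q) (\d.(\e.((d e) e)))) (\b.(\c.b)))
  Redex: ((\b.(\c.b)) (\f.(\g.(\h.((f h) g)))))
Total redexes: 1

Answer: 1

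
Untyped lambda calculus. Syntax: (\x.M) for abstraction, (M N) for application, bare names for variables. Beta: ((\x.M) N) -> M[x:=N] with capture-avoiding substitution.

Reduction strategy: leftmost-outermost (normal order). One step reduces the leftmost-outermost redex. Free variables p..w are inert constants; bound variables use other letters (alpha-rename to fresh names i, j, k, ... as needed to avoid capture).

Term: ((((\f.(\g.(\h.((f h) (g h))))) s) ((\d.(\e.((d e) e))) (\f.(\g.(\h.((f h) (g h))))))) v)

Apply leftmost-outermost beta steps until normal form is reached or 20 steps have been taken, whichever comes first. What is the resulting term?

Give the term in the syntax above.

Step 0: ((((\f.(\g.(\h.((f h) (g h))))) s) ((\d.(\e.((d e) e))) (\f.(\g.(\h.((f h) (g h))))))) v)
Step 1: (((\g.(\h.((s h) (g h)))) ((\d.(\e.((d e) e))) (\f.(\g.(\h.((f h) (g h))))))) v)
Step 2: ((\h.((s h) (((\d.(\e.((d e) e))) (\f.(\g.(\h.((f h) (g h)))))) h))) v)
Step 3: ((s v) (((\d.(\e.((d e) e))) (\f.(\g.(\h.((f h) (g h)))))) v))
Step 4: ((s v) ((\e.(((\f.(\g.(\h.((f h) (g h))))) e) e)) v))
Step 5: ((s v) (((\f.(\g.(\h.((f h) (g h))))) v) v))
Step 6: ((s v) ((\g.(\h.((v h) (g h)))) v))
Step 7: ((s v) (\h.((v h) (v h))))

Answer: ((s v) (\h.((v h) (v h))))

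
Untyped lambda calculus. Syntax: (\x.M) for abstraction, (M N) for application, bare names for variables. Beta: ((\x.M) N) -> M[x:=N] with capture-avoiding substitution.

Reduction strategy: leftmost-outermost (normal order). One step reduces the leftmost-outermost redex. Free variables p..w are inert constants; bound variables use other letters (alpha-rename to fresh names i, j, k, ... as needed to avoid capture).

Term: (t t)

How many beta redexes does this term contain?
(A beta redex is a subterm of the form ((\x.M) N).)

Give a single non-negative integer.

Answer: 0

Derivation:
Term: (t t)
  (no redexes)
Total redexes: 0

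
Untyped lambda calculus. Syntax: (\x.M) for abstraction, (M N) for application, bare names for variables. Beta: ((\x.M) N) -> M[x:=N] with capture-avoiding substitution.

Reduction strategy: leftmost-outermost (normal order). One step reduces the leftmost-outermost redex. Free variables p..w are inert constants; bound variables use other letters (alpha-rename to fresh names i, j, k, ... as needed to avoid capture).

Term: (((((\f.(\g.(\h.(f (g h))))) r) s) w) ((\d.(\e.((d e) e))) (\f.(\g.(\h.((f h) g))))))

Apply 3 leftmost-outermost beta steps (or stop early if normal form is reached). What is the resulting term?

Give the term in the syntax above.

Answer: ((r (s w)) ((\d.(\e.((d e) e))) (\f.(\g.(\h.((f h) g))))))

Derivation:
Step 0: (((((\f.(\g.(\h.(f (g h))))) r) s) w) ((\d.(\e.((d e) e))) (\f.(\g.(\h.((f h) g))))))
Step 1: ((((\g.(\h.(r (g h)))) s) w) ((\d.(\e.((d e) e))) (\f.(\g.(\h.((f h) g))))))
Step 2: (((\h.(r (s h))) w) ((\d.(\e.((d e) e))) (\f.(\g.(\h.((f h) g))))))
Step 3: ((r (s w)) ((\d.(\e.((d e) e))) (\f.(\g.(\h.((f h) g))))))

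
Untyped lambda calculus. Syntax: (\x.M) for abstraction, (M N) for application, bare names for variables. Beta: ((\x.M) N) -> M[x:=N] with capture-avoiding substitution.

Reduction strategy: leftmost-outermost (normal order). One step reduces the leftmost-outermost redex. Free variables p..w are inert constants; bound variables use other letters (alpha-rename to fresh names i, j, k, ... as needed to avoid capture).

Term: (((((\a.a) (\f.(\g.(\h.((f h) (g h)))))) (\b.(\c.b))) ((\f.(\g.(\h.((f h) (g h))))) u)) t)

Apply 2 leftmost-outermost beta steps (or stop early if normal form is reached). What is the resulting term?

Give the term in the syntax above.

Step 0: (((((\a.a) (\f.(\g.(\h.((f h) (g h)))))) (\b.(\c.b))) ((\f.(\g.(\h.((f h) (g h))))) u)) t)
Step 1: ((((\f.(\g.(\h.((f h) (g h))))) (\b.(\c.b))) ((\f.(\g.(\h.((f h) (g h))))) u)) t)
Step 2: (((\g.(\h.(((\b.(\c.b)) h) (g h)))) ((\f.(\g.(\h.((f h) (g h))))) u)) t)

Answer: (((\g.(\h.(((\b.(\c.b)) h) (g h)))) ((\f.(\g.(\h.((f h) (g h))))) u)) t)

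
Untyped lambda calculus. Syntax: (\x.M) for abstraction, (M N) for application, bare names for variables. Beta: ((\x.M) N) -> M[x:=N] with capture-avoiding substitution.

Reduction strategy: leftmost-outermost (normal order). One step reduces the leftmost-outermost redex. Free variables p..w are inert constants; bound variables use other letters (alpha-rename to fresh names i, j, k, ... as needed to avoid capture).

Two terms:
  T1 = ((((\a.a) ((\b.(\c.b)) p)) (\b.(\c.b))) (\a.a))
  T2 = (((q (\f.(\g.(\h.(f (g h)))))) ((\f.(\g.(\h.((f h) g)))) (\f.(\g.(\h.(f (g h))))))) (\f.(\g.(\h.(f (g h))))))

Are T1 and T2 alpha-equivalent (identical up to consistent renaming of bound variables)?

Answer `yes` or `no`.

Term 1: ((((\a.a) ((\b.(\c.b)) p)) (\b.(\c.b))) (\a.a))
Term 2: (((q (\f.(\g.(\h.(f (g h)))))) ((\f.(\g.(\h.((f h) g)))) (\f.(\g.(\h.(f (g h))))))) (\f.(\g.(\h.(f (g h))))))
Alpha-equivalence: compare structure up to binder renaming.
Result: False

Answer: no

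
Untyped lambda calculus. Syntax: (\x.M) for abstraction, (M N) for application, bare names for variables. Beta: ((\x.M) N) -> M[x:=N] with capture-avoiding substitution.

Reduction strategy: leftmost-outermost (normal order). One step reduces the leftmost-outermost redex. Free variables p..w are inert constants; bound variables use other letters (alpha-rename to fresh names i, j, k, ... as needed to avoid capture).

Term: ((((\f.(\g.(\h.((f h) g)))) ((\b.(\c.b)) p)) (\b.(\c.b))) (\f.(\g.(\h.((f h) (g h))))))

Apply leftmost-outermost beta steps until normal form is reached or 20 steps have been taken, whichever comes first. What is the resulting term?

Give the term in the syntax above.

Answer: (p (\b.(\c.b)))

Derivation:
Step 0: ((((\f.(\g.(\h.((f h) g)))) ((\b.(\c.b)) p)) (\b.(\c.b))) (\f.(\g.(\h.((f h) (g h))))))
Step 1: (((\g.(\h.((((\b.(\c.b)) p) h) g))) (\b.(\c.b))) (\f.(\g.(\h.((f h) (g h))))))
Step 2: ((\h.((((\b.(\c.b)) p) h) (\b.(\c.b)))) (\f.(\g.(\h.((f h) (g h))))))
Step 3: ((((\b.(\c.b)) p) (\f.(\g.(\h.((f h) (g h)))))) (\b.(\c.b)))
Step 4: (((\c.p) (\f.(\g.(\h.((f h) (g h)))))) (\b.(\c.b)))
Step 5: (p (\b.(\c.b)))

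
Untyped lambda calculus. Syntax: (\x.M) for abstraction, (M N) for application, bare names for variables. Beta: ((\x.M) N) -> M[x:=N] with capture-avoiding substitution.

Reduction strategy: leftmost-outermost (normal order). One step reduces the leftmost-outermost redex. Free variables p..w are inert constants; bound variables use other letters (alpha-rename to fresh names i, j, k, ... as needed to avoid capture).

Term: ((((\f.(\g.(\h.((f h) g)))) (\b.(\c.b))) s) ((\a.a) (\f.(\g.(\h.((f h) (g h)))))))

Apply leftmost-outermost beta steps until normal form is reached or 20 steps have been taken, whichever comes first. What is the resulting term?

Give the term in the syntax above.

Answer: (\f.(\g.(\h.((f h) (g h)))))

Derivation:
Step 0: ((((\f.(\g.(\h.((f h) g)))) (\b.(\c.b))) s) ((\a.a) (\f.(\g.(\h.((f h) (g h)))))))
Step 1: (((\g.(\h.(((\b.(\c.b)) h) g))) s) ((\a.a) (\f.(\g.(\h.((f h) (g h)))))))
Step 2: ((\h.(((\b.(\c.b)) h) s)) ((\a.a) (\f.(\g.(\h.((f h) (g h)))))))
Step 3: (((\b.(\c.b)) ((\a.a) (\f.(\g.(\h.((f h) (g h))))))) s)
Step 4: ((\c.((\a.a) (\f.(\g.(\h.((f h) (g h))))))) s)
Step 5: ((\a.a) (\f.(\g.(\h.((f h) (g h))))))
Step 6: (\f.(\g.(\h.((f h) (g h)))))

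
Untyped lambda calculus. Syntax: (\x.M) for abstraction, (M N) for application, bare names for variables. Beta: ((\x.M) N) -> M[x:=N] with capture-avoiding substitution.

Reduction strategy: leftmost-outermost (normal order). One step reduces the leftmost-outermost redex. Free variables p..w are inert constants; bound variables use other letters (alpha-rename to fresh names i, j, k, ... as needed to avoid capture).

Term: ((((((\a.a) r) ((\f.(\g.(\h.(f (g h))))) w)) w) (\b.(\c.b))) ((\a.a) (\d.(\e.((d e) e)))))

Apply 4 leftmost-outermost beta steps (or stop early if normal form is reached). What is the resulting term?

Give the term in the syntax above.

Step 0: ((((((\a.a) r) ((\f.(\g.(\h.(f (g h))))) w)) w) (\b.(\c.b))) ((\a.a) (\d.(\e.((d e) e)))))
Step 1: ((((r ((\f.(\g.(\h.(f (g h))))) w)) w) (\b.(\c.b))) ((\a.a) (\d.(\e.((d e) e)))))
Step 2: ((((r (\g.(\h.(w (g h))))) w) (\b.(\c.b))) ((\a.a) (\d.(\e.((d e) e)))))
Step 3: ((((r (\g.(\h.(w (g h))))) w) (\b.(\c.b))) (\d.(\e.((d e) e))))
Step 4: (normal form reached)

Answer: ((((r (\g.(\h.(w (g h))))) w) (\b.(\c.b))) (\d.(\e.((d e) e))))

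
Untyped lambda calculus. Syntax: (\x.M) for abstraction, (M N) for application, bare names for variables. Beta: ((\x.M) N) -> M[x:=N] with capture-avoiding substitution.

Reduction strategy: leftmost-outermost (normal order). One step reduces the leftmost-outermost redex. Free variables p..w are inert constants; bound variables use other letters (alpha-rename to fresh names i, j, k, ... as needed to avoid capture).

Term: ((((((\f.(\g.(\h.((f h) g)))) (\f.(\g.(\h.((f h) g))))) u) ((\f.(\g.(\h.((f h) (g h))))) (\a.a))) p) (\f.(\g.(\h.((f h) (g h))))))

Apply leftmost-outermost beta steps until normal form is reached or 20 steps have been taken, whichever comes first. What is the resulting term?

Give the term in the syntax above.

Step 0: ((((((\f.(\g.(\h.((f h) g)))) (\f.(\g.(\h.((f h) g))))) u) ((\f.(\g.(\h.((f h) (g h))))) (\a.a))) p) (\f.(\g.(\h.((f h) (g h))))))
Step 1: (((((\g.(\h.(((\f.(\g.(\h.((f h) g)))) h) g))) u) ((\f.(\g.(\h.((f h) (g h))))) (\a.a))) p) (\f.(\g.(\h.((f h) (g h))))))
Step 2: ((((\h.(((\f.(\g.(\h.((f h) g)))) h) u)) ((\f.(\g.(\h.((f h) (g h))))) (\a.a))) p) (\f.(\g.(\h.((f h) (g h))))))
Step 3: (((((\f.(\g.(\h.((f h) g)))) ((\f.(\g.(\h.((f h) (g h))))) (\a.a))) u) p) (\f.(\g.(\h.((f h) (g h))))))
Step 4: ((((\g.(\h.((((\f.(\g.(\h.((f h) (g h))))) (\a.a)) h) g))) u) p) (\f.(\g.(\h.((f h) (g h))))))
Step 5: (((\h.((((\f.(\g.(\h.((f h) (g h))))) (\a.a)) h) u)) p) (\f.(\g.(\h.((f h) (g h))))))
Step 6: (((((\f.(\g.(\h.((f h) (g h))))) (\a.a)) p) u) (\f.(\g.(\h.((f h) (g h))))))
Step 7: ((((\g.(\h.(((\a.a) h) (g h)))) p) u) (\f.(\g.(\h.((f h) (g h))))))
Step 8: (((\h.(((\a.a) h) (p h))) u) (\f.(\g.(\h.((f h) (g h))))))
Step 9: ((((\a.a) u) (p u)) (\f.(\g.(\h.((f h) (g h))))))
Step 10: ((u (p u)) (\f.(\g.(\h.((f h) (g h))))))

Answer: ((u (p u)) (\f.(\g.(\h.((f h) (g h))))))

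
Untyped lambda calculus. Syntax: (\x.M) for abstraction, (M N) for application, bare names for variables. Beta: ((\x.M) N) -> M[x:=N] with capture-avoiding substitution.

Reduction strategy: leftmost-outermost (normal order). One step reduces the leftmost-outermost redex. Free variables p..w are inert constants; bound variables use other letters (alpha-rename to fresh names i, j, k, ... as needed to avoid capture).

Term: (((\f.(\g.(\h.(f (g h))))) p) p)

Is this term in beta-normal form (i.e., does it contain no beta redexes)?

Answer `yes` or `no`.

Answer: no

Derivation:
Term: (((\f.(\g.(\h.(f (g h))))) p) p)
Found 1 beta redex(es).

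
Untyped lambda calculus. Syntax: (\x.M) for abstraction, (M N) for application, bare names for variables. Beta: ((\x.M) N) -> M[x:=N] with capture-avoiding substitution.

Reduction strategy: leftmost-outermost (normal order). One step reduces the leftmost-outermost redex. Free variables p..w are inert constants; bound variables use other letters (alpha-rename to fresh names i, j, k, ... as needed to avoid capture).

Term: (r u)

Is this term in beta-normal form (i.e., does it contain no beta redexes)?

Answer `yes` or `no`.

Answer: yes

Derivation:
Term: (r u)
No beta redexes found.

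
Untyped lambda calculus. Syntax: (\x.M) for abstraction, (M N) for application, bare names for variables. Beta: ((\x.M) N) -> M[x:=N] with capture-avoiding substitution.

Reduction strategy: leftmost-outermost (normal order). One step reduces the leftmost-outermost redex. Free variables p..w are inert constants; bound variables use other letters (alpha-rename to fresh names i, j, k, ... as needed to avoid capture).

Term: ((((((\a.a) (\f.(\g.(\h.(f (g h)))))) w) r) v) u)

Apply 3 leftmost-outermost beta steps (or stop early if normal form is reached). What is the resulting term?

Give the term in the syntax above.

Step 0: ((((((\a.a) (\f.(\g.(\h.(f (g h)))))) w) r) v) u)
Step 1: (((((\f.(\g.(\h.(f (g h))))) w) r) v) u)
Step 2: ((((\g.(\h.(w (g h)))) r) v) u)
Step 3: (((\h.(w (r h))) v) u)

Answer: (((\h.(w (r h))) v) u)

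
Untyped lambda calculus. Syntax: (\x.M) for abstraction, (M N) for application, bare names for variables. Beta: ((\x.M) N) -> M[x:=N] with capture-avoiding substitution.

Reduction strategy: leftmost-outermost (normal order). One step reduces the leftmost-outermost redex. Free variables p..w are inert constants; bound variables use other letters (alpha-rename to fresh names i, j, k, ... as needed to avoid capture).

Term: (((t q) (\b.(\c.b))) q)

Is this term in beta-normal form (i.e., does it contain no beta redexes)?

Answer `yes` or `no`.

Term: (((t q) (\b.(\c.b))) q)
No beta redexes found.

Answer: yes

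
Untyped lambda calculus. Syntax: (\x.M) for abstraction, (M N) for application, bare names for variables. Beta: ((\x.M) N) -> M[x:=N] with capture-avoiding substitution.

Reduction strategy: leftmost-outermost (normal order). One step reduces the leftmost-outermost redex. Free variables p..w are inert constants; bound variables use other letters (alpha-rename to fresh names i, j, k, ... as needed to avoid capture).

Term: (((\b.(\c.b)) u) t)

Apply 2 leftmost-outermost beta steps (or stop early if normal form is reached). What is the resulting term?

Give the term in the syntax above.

Answer: u

Derivation:
Step 0: (((\b.(\c.b)) u) t)
Step 1: ((\c.u) t)
Step 2: u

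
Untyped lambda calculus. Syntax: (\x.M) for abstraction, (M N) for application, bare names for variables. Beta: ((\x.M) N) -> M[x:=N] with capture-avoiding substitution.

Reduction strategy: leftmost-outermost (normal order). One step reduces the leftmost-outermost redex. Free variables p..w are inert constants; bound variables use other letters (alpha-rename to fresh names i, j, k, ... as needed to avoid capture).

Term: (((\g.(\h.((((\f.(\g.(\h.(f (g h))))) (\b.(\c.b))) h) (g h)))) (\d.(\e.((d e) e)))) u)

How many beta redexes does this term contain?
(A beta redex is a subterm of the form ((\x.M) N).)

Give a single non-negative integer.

Term: (((\g.(\h.((((\f.(\g.(\h.(f (g h))))) (\b.(\c.b))) h) (g h)))) (\d.(\e.((d e) e)))) u)
  Redex: ((\g.(\h.((((\f.(\g.(\h.(f (g h))))) (\b.(\c.b))) h) (g h)))) (\d.(\e.((d e) e))))
  Redex: ((\f.(\g.(\h.(f (g h))))) (\b.(\c.b)))
Total redexes: 2

Answer: 2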